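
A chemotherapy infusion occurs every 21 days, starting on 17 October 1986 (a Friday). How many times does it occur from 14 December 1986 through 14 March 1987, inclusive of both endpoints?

5

Occurrences land 21·i days after 17 October 1986 for i = 0, 1, 2, …
14 December 1986 is 58 days after the start; 58 ÷ 21 = 2 remainder 16; since the remainder is 16, round up to i = 3. First occurrence in the window: #4 on 19 December 1986 (3×21 = 63 days in).
14 March 1987 is 148 days after the start; 148 ÷ 21 = 7 remainder 1. Last occurrence in the window: #8 on 13 March 1987.
Occurrences #4 through #8: 5 in total.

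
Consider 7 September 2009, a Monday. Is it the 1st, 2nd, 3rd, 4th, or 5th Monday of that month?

1st

Day 7 falls in week ⌈7/7⌉ of the month.
Days 1–7 hold the 1st Monday, 8–14 the 2nd, 15–21 the 3rd, 22–28 the 4th, 29–31 the 5th.
7 is in the range for the 1st.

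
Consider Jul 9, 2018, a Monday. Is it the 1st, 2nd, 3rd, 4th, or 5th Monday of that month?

Day 9 falls in week ⌈9/7⌉ of the month.
Days 1–7 hold the 1st Monday, 8–14 the 2nd, 15–21 the 3rd, 22–28 the 4th, 29–31 the 5th.
9 is in the range for the 2nd.

2nd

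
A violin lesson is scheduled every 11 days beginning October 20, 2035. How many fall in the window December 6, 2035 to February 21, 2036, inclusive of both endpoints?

Occurrences land 11·i days after October 20, 2035 for i = 0, 1, 2, …
December 6, 2035 is 47 days after the start; 47 ÷ 11 = 4 remainder 3; since the remainder is 3, round up to i = 5. First occurrence in the window: #6 on December 14, 2035 (5×11 = 55 days in).
February 21, 2036 is 124 days after the start; 124 ÷ 11 = 11 remainder 3. Last occurrence in the window: #12 on February 18, 2036.
Occurrences #6 through #12: 7 in total.

7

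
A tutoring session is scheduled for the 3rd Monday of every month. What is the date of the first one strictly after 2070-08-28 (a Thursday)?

August 2070 starts on a Friday; its first Monday is the 4th, so the 3rd Monday is the 18th — 2070-08-18.
That is not after 2070-08-28, so look at September 2070.
September 2070 starts on a Monday; its first Monday is the 1st, so the 3rd Monday is the 15th — 2070-09-15.

2070-09-15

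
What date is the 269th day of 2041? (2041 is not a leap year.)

January has 31 days (269 − 31 = 238 remain).
February has 28 days (238 − 28 = 210 remain).
March has 31 days (210 − 31 = 179 remain).
April has 30 days (179 − 30 = 149 remain).
May has 31 days (149 − 31 = 118 remain).
June has 30 days (118 − 30 = 88 remain).
July has 31 days (88 − 31 = 57 remain).
August has 31 days (57 − 31 = 26 remain).
26 into September → September 26.

2041-09-26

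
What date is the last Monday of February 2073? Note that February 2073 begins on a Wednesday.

February 2073 begins on a Wednesday, so the first Monday is February 6 (5 days later).
February 2073 has 28 days. Adding weeks: 6, 13, 20, 27 — the last one ≤ 28 is the 27th.

2073-02-27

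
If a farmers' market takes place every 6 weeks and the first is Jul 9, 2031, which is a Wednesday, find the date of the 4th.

Nov 12, 2031

The 4th occurrence is 3 intervals after the first: 3 × 42 = 126 days after Jul 9, 2031.
Jul has 31 days — 22 days to the end of Jul leaves 104.
Aug has 31 days (73 left).
Sep has 30 days (43 left).
Oct has 31 days (12 left).
12 days into Nov → Nov 12, 2031.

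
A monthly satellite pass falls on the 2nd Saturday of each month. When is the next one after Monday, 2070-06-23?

2070-07-12

June 2070 starts on a Sunday; its first Saturday is the 7th, so the 2nd Saturday is the 14th — 2070-06-14.
That is not after 2070-06-23, so look at July 2070.
July 2070 starts on a Tuesday; its first Saturday is the 5th, so the 2nd Saturday is the 12th — 2070-07-12.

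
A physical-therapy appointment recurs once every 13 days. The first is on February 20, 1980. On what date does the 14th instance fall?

August 7, 1980

The 14th occurrence is 13 intervals after the first: 13 × 13 = 169 days after February 20, 1980.
February has 29 days — 9 days to the end of February leaves 160.
March has 31 days (129 left).
April has 30 days (99 left).
May has 31 days (68 left).
June has 30 days (38 left).
July has 31 days (7 left).
7 days into August → August 7, 1980.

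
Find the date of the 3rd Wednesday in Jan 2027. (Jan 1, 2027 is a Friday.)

Jan 20, 2027

Jan 2027 begins on a Friday, so the first Wednesday is Jan 6 (5 days later).
The 3rd Wednesday is 2 weeks later: 6 + 14 = 20.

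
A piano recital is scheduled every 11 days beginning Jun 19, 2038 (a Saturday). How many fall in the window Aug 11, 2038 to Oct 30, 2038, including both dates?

Occurrences land 11·i days after Jun 19, 2038 for i = 0, 1, 2, …
Aug 11, 2038 is 53 days after the start; 53 ÷ 11 = 4 remainder 9; since the remainder is 9, round up to i = 5. First occurrence in the window: #6 on Aug 13, 2038 (5×11 = 55 days in).
Oct 30, 2038 is 133 days after the start; 133 ÷ 11 = 12 remainder 1. Last occurrence in the window: #13 on Oct 29, 2038.
Occurrences #6 through #13: 8 in total.

8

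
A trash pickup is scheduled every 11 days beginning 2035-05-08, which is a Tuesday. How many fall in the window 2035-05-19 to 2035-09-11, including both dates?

Occurrences land 11·i days after 2035-05-08 for i = 0, 1, 2, …
2035-05-19 is 11 days after the start; 11 ÷ 11 = 1 remainder 0. First occurrence in the window: #2 on 2035-05-19 (1×11 = 11 days in).
2035-09-11 is 126 days after the start; 126 ÷ 11 = 11 remainder 5. Last occurrence in the window: #12 on 2035-09-06.
Occurrences #2 through #12: 11 in total.

11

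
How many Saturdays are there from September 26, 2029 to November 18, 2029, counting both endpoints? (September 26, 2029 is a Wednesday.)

8

September 26, 2029 is a Wednesday; the first Saturday on or after it is September 29, 2029 (3 days later).
From September 29, 2029 to November 18, 2029: 1 + 31 + 18 = 50 days (rest of September, October, November).
50 ÷ 7 = 7 full weeks with remainder 1, so 7 more Saturdays after the first → 8.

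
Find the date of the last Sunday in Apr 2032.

Apr 25, 2032

The first Sunday of Apr 2032 is Apr 4.
Apr 2032 has 30 days. Adding weeks: 4, 11, 18, 25 — the last one ≤ 30 is the 25th.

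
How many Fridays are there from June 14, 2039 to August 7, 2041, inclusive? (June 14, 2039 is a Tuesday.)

June 14, 2039 is a Tuesday; the first Friday on or after it is June 17, 2039 (3 days later).
From June 17, 2039 to August 7, 2041: 197 + 366 + 219 = 782 days (rest of 2039, 2040, to August 7, 2041 in 2041).
782 ÷ 7 = 111 full weeks with remainder 5, so 111 more Fridays after the first → 112.

112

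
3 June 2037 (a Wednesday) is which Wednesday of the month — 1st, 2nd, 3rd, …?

Day 3 falls in week ⌈3/7⌉ of the month.
Days 1–7 hold the 1st Wednesday, 8–14 the 2nd, 15–21 the 3rd, 22–28 the 4th, 29–31 the 5th.
3 is in the range for the 1st.

1st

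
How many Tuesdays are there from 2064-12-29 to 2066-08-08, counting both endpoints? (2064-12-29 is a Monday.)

2064-12-29 is a Monday; the first Tuesday on or after it is 2064-12-30 (1 day later).
From 2064-12-30 to 2066-08-08: 1 + 365 + 220 = 586 days (rest of 2064, 2065, to 2066-08-08 in 2066).
586 ÷ 7 = 83 full weeks with remainder 5, so 83 more Tuesdays after the first → 84.

84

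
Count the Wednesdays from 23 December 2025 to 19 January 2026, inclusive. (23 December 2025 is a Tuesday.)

23 December 2025 is a Tuesday; the first Wednesday on or after it is 24 December 2025 (1 day later).
From 24 December 2025 to 19 January 2026: 7 + 19 = 26 days (rest of December, January).
26 ÷ 7 = 3 full weeks with remainder 5, so 3 more Wednesdays after the first → 4.

4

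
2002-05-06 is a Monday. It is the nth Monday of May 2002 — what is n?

1st

Day 6 falls in week ⌈6/7⌉ of the month.
Days 1–7 hold the 1st Monday, 8–14 the 2nd, 15–21 the 3rd, 22–28 the 4th, 29–31 the 5th.
6 is in the range for the 1st.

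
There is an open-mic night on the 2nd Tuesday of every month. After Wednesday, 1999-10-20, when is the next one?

1999-11-09

October 1999 starts on a Friday; its first Tuesday is the 5th, so the 2nd Tuesday is the 12th — 1999-10-12.
That is not after 1999-10-20, so look at November 1999.
November 1999 starts on a Monday; its first Tuesday is the 2nd, so the 2nd Tuesday is the 9th — 1999-11-09.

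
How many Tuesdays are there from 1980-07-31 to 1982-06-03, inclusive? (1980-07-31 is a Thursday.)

96

1980-07-31 is a Thursday; the first Tuesday on or after it is 1980-08-05 (5 days later).
From 1980-08-05 to 1982-06-03: 148 + 365 + 154 = 667 days (rest of 1980, 1981, to 1982-06-03 in 1982).
667 ÷ 7 = 95 full weeks with remainder 2, so 95 more Tuesdays after the first → 96.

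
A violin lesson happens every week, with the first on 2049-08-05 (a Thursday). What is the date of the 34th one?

The 34th occurrence is 33 intervals after the first: 33 × 7 = 231 days after 2049-08-05.
August has 31 days — 26 days to the end of August leaves 205.
September has 30 days (175 left).
October has 31 days (144 left).
November has 30 days (114 left).
December has 31 days (83 left).
January has 31 days (52 left).
February has 28 days (24 left).
24 days into March → 2050-03-24.

2050-03-24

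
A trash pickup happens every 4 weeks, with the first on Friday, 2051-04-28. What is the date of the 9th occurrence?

2051-12-08

The 9th occurrence is 8 intervals after the first: 8 × 28 = 224 days after 2051-04-28.
April has 30 days — 2 days to the end of April leaves 222.
May has 31 days (191 left).
June has 30 days (161 left).
July has 31 days (130 left).
August has 31 days (99 left).
September has 30 days (69 left).
October has 31 days (38 left).
November has 30 days (8 left).
8 days into December → 2051-12-08.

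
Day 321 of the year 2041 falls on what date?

2041-11-17

January has 31 days (321 − 31 = 290 remain).
February has 28 days (290 − 28 = 262 remain).
March has 31 days (262 − 31 = 231 remain).
April has 30 days (231 − 30 = 201 remain).
May has 31 days (201 − 31 = 170 remain).
June has 30 days (170 − 30 = 140 remain).
July has 31 days (140 − 31 = 109 remain).
August has 31 days (109 − 31 = 78 remain).
September has 30 days (78 − 30 = 48 remain).
October has 31 days (48 − 31 = 17 remain).
17 into November → November 17.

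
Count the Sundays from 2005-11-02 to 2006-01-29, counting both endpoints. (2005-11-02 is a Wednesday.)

13

2005-11-02 is a Wednesday; the first Sunday on or after it is 2005-11-06 (4 days later).
From 2005-11-06 to 2006-01-29: 24 + 31 + 29 = 84 days (rest of November, December, January).
84 ÷ 7 = 12 full weeks with remainder 0, so 12 more Sundays after the first → 13.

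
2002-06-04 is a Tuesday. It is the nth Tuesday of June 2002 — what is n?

1st

Day 4 falls in week ⌈4/7⌉ of the month.
Days 1–7 hold the 1st Tuesday, 8–14 the 2nd, 15–21 the 3rd, 22–28 the 4th, 29–31 the 5th.
4 is in the range for the 1st.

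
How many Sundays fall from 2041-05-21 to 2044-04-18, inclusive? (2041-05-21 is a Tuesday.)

2041-05-21 is a Tuesday; the first Sunday on or after it is 2041-05-26 (5 days later).
From 2041-05-26 to 2044-04-18: 219 + 365 + 365 + 109 = 1058 days (rest of 2041, 2042, 2043, to 2044-04-18 in 2044).
1058 ÷ 7 = 151 full weeks with remainder 1, so 151 more Sundays after the first → 152.

152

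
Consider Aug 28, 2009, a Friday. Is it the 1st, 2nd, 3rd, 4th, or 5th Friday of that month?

4th

Day 28 falls in week ⌈28/7⌉ of the month.
Days 1–7 hold the 1st Friday, 8–14 the 2nd, 15–21 the 3rd, 22–28 the 4th, 29–31 the 5th.
28 is in the range for the 4th.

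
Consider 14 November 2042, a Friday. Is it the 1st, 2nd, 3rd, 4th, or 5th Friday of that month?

Day 14 falls in week ⌈14/7⌉ of the month.
Days 1–7 hold the 1st Friday, 8–14 the 2nd, 15–21 the 3rd, 22–28 the 4th, 29–31 the 5th.
14 is in the range for the 2nd.

2nd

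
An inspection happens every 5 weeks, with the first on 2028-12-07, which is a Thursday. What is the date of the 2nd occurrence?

The 2nd occurrence is 1 interval after the first: 1 × 35 = 35 days after 2028-12-07.
December has 31 days — 24 days to the end of December leaves 11.
11 days into January → 2029-01-11.

2029-01-11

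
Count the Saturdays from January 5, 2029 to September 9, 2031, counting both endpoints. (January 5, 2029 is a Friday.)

140

January 5, 2029 is a Friday; the first Saturday on or after it is January 6, 2029 (1 day later).
From January 6, 2029 to September 9, 2031: 359 + 365 + 252 = 976 days (rest of 2029, 2030, to September 9, 2031 in 2031).
976 ÷ 7 = 139 full weeks with remainder 3, so 139 more Saturdays after the first → 140.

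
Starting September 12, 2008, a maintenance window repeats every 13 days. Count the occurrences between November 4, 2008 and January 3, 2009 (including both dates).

4

Occurrences land 13·i days after September 12, 2008 for i = 0, 1, 2, …
November 4, 2008 is 53 days after the start; 53 ÷ 13 = 4 remainder 1; since the remainder is 1, round up to i = 5. First occurrence in the window: #6 on November 16, 2008 (5×13 = 65 days in).
January 3, 2009 is 113 days after the start; 113 ÷ 13 = 8 remainder 9. Last occurrence in the window: #9 on December 25, 2008.
Occurrences #6 through #9: 4 in total.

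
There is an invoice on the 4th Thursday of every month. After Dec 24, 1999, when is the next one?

Jan 27, 2000

Dec 1999 starts on a Wednesday; its first Thursday is the 2nd, so the 4th Thursday is the 23rd — Dec 23, 1999.
That is not after Dec 24, 1999, so look at Jan 2000.
Jan 2000 starts on a Saturday; its first Thursday is the 6th, so the 4th Thursday is the 27th — Jan 27, 2000.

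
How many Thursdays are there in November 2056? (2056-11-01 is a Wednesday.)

2056-11-01 is a Wednesday; the first Thursday on or after it is 2056-11-02 (1 day later).
From 2056-11-02 to 2056-11-30 is 30 − 2 = 28 days.
28 ÷ 7 = 4 full weeks with remainder 0, so 4 more Thursdays after the first → 5.

5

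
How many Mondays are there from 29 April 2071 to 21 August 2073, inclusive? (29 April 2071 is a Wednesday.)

29 April 2071 is a Wednesday; the first Monday on or after it is 4 May 2071 (5 days later).
From 4 May 2071 to 21 August 2073: 241 + 366 + 233 = 840 days (rest of 2071, 2072, to 21 August 2073 in 2073).
840 ÷ 7 = 120 full weeks with remainder 0, so 120 more Mondays after the first → 121.

121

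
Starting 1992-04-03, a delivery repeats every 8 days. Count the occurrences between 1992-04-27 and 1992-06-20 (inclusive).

7

Occurrences land 8·i days after 1992-04-03 for i = 0, 1, 2, …
1992-04-27 is 24 days after the start; 24 ÷ 8 = 3 remainder 0. First occurrence in the window: #4 on 1992-04-27 (3×8 = 24 days in).
1992-06-20 is 78 days after the start; 78 ÷ 8 = 9 remainder 6. Last occurrence in the window: #10 on 1992-06-14.
Occurrences #4 through #10: 7 in total.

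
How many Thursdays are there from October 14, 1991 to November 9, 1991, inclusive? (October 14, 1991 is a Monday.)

October 14, 1991 is a Monday; the first Thursday on or after it is October 17, 1991 (3 days later).
From October 17, 1991 to November 9, 1991: 14 + 9 = 23 days (rest of October, November).
23 ÷ 7 = 3 full weeks with remainder 2, so 3 more Thursdays after the first → 4.

4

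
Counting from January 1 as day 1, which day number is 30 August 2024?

243

Days in months before August: 31 + 29 + 31 + 30 + 31 + 30 + 31 = 213.
Plus 30 days into August → day 243.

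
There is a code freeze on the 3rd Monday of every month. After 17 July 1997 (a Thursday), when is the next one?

July 1997 starts on a Tuesday; its first Monday is the 7th, so the 3rd Monday is the 21st — 21 July 1997.
21 July 1997 is after 17 July 1997, so that is the next one.

21 July 1997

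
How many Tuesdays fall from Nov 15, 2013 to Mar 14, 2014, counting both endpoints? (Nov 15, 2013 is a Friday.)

Nov 15, 2013 is a Friday; the first Tuesday on or after it is Nov 19, 2013 (4 days later).
From Nov 19, 2013 to Mar 14, 2014: 11 + 31 + 31 + 28 + 14 = 115 days (rest of Nov, Dec, Jan, Feb, Mar).
115 ÷ 7 = 16 full weeks with remainder 3, so 16 more Tuesdays after the first → 17.

17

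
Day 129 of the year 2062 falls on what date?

2062-05-09

January has 31 days (129 − 31 = 98 remain).
February has 28 days (98 − 28 = 70 remain).
March has 31 days (70 − 31 = 39 remain).
April has 30 days (39 − 30 = 9 remain).
9 into May → May 9.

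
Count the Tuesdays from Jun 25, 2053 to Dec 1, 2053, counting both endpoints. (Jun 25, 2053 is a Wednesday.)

22

Jun 25, 2053 is a Wednesday; the first Tuesday on or after it is Jul 1, 2053 (6 days later).
From Jul 1, 2053 to Dec 1, 2053: 30 + 31 + 30 + 31 + 30 + 1 = 153 days (rest of Jul, Aug, Sep, Oct, Nov, Dec).
153 ÷ 7 = 21 full weeks with remainder 6, so 21 more Tuesdays after the first → 22.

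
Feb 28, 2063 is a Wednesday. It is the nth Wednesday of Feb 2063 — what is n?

Day 28 falls in week ⌈28/7⌉ of the month.
Days 1–7 hold the 1st Wednesday, 8–14 the 2nd, 15–21 the 3rd, 22–28 the 4th, 29–31 the 5th.
28 is in the range for the 4th.

4th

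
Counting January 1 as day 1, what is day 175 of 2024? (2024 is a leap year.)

Jun 23, 2024

Jan has 31 days (175 − 31 = 144 remain).
Feb has 29 days (144 − 29 = 115 remain).
Mar has 31 days (115 − 31 = 84 remain).
Apr has 30 days (84 − 30 = 54 remain).
May has 31 days (54 − 31 = 23 remain).
23 into Jun → Jun 23.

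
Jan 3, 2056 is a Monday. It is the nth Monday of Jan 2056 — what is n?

1st

Day 3 falls in week ⌈3/7⌉ of the month.
Days 1–7 hold the 1st Monday, 8–14 the 2nd, 15–21 the 3rd, 22–28 the 4th, 29–31 the 5th.
3 is in the range for the 1st.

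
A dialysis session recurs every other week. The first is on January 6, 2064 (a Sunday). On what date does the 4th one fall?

February 17, 2064

The 4th occurrence is 3 intervals after the first: 3 × 14 = 42 days after January 6, 2064.
January has 31 days — 25 days to the end of January leaves 17.
17 days into February → February 17, 2064.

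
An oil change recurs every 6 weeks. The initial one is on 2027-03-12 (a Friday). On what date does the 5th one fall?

The 5th occurrence is 4 intervals after the first: 4 × 42 = 168 days after 2027-03-12.
March has 31 days — 19 days to the end of March leaves 149.
April has 30 days (119 left).
May has 31 days (88 left).
June has 30 days (58 left).
July has 31 days (27 left).
27 days into August → 2027-08-27.

2027-08-27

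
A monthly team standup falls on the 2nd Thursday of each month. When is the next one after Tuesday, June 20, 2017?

June 2017 starts on a Thursday; its first Thursday is the 1st, so the 2nd Thursday is the 8th — June 8, 2017.
That is not after June 20, 2017, so look at July 2017.
July 2017 starts on a Saturday; its first Thursday is the 6th, so the 2nd Thursday is the 13th — July 13, 2017.

July 13, 2017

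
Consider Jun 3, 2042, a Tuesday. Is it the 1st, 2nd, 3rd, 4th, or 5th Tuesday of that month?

Day 3 falls in week ⌈3/7⌉ of the month.
Days 1–7 hold the 1st Tuesday, 8–14 the 2nd, 15–21 the 3rd, 22–28 the 4th, 29–31 the 5th.
3 is in the range for the 1st.

1st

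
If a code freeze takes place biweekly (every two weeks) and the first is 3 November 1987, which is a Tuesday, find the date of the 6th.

The 6th occurrence is 5 intervals after the first: 5 × 14 = 70 days after 3 November 1987.
November has 30 days — 27 days to the end of November leaves 43.
December has 31 days (12 left).
12 days into January → 12 January 1988.

12 January 1988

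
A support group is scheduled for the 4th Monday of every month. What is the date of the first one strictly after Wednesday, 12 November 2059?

24 November 2059

November 2059 starts on a Saturday; its first Monday is the 3rd, so the 4th Monday is the 24th — 24 November 2059.
24 November 2059 is after 12 November 2059, so that is the next one.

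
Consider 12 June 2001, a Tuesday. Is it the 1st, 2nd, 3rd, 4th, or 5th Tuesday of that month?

Day 12 falls in week ⌈12/7⌉ of the month.
Days 1–7 hold the 1st Tuesday, 8–14 the 2nd, 15–21 the 3rd, 22–28 the 4th, 29–31 the 5th.
12 is in the range for the 2nd.

2nd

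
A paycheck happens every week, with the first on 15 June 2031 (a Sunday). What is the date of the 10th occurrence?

The 10th occurrence is 9 intervals after the first: 9 × 7 = 63 days after 15 June 2031.
June has 30 days — 15 days to the end of June leaves 48.
July has 31 days (17 left).
17 days into August → 17 August 2031.

17 August 2031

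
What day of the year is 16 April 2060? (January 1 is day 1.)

107

Days in months before April: 31 + 29 + 31 = 91.
Plus 16 days into April → day 107.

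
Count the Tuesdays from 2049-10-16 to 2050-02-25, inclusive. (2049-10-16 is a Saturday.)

2049-10-16 is a Saturday; the first Tuesday on or after it is 2049-10-19 (3 days later).
From 2049-10-19 to 2050-02-25: 12 + 30 + 31 + 31 + 25 = 129 days (rest of October, November, December, January, February).
129 ÷ 7 = 18 full weeks with remainder 3, so 18 more Tuesdays after the first → 19.

19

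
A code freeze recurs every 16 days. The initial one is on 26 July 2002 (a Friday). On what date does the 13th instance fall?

3 February 2003

The 13th occurrence is 12 intervals after the first: 12 × 16 = 192 days after 26 July 2002.
July has 31 days — 5 days to the end of July leaves 187.
August has 31 days (156 left).
September has 30 days (126 left).
October has 31 days (95 left).
November has 30 days (65 left).
December has 31 days (34 left).
January has 31 days (3 left).
3 days into February → 3 February 2003.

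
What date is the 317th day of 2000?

Nov 12, 2000

Jan has 31 days (317 − 31 = 286 remain).
Feb has 29 days (286 − 29 = 257 remain).
Mar has 31 days (257 − 31 = 226 remain).
Apr has 30 days (226 − 30 = 196 remain).
May has 31 days (196 − 31 = 165 remain).
Jun has 30 days (165 − 30 = 135 remain).
Jul has 31 days (135 − 31 = 104 remain).
Aug has 31 days (104 − 31 = 73 remain).
Sep has 30 days (73 − 30 = 43 remain).
Oct has 31 days (43 − 31 = 12 remain).
12 into Nov → Nov 12.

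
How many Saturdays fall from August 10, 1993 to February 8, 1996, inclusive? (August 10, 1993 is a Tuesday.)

130

August 10, 1993 is a Tuesday; the first Saturday on or after it is August 14, 1993 (4 days later).
From August 14, 1993 to February 8, 1996: 139 + 365 + 365 + 39 = 908 days (rest of 1993, 1994, 1995, to February 8, 1996 in 1996).
908 ÷ 7 = 129 full weeks with remainder 5, so 129 more Saturdays after the first → 130.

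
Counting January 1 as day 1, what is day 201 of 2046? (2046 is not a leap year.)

January has 31 days (201 − 31 = 170 remain).
February has 28 days (170 − 28 = 142 remain).
March has 31 days (142 − 31 = 111 remain).
April has 30 days (111 − 30 = 81 remain).
May has 31 days (81 − 31 = 50 remain).
June has 30 days (50 − 30 = 20 remain).
20 into July → July 20.

July 20, 2046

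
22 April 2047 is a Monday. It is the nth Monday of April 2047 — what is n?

Day 22 falls in week ⌈22/7⌉ of the month.
Days 1–7 hold the 1st Monday, 8–14 the 2nd, 15–21 the 3rd, 22–28 the 4th, 29–31 the 5th.
22 is in the range for the 4th.

4th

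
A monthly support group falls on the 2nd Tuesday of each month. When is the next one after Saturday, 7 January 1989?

10 January 1989

January 1989 starts on a Sunday; its first Tuesday is the 3rd, so the 2nd Tuesday is the 10th — 10 January 1989.
10 January 1989 is after 7 January 1989, so that is the next one.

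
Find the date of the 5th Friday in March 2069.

2069-03-29

The first Friday of March 2069 is March 1.
The 5th Friday is 4 weeks later: 1 + 28 = 29.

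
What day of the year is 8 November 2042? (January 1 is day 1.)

Days in months before November: 31 + 28 + 31 + 30 + 31 + 30 + 31 + 31 + 30 + 31 = 304.
Plus 8 days into November → day 312.

312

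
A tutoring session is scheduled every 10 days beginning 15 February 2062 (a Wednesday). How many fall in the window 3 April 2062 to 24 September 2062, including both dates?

Occurrences land 10·i days after 15 February 2062 for i = 0, 1, 2, …
3 April 2062 is 47 days after the start; 47 ÷ 10 = 4 remainder 7; since the remainder is 7, round up to i = 5. First occurrence in the window: #6 on 6 April 2062 (5×10 = 50 days in).
24 September 2062 is 221 days after the start; 221 ÷ 10 = 22 remainder 1. Last occurrence in the window: #23 on 23 September 2062.
Occurrences #6 through #23: 18 in total.

18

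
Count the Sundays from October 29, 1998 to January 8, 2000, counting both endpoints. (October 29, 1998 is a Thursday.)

October 29, 1998 is a Thursday; the first Sunday on or after it is November 1, 1998 (3 days later).
From November 1, 1998 to January 8, 2000: 60 + 365 + 8 = 433 days (rest of 1998, 1999, to January 8, 2000 in 2000).
433 ÷ 7 = 61 full weeks with remainder 6, so 61 more Sundays after the first → 62.

62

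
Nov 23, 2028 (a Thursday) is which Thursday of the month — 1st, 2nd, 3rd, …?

4th

Day 23 falls in week ⌈23/7⌉ of the month.
Days 1–7 hold the 1st Thursday, 8–14 the 2nd, 15–21 the 3rd, 22–28 the 4th, 29–31 the 5th.
23 is in the range for the 4th.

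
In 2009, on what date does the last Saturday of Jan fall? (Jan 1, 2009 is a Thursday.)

Jan 31, 2009

Jan 2009 begins on a Thursday, so the first Saturday is Jan 3 (2 days later).
Jan 2009 has 31 days. Adding weeks: 3, 10, 17, 24, 31 — the last one ≤ 31 is the 31st.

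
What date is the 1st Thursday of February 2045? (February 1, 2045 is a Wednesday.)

February 2, 2045

February 2045 begins on a Wednesday, so the first Thursday is February 2 (1 day later).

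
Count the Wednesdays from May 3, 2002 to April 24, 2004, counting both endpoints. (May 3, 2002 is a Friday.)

May 3, 2002 is a Friday; the first Wednesday on or after it is May 8, 2002 (5 days later).
From May 8, 2002 to April 24, 2004: 237 + 365 + 115 = 717 days (rest of 2002, 2003, to April 24, 2004 in 2004).
717 ÷ 7 = 102 full weeks with remainder 3, so 102 more Wednesdays after the first → 103.

103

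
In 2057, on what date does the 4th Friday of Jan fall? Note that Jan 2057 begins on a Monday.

Jan 2057 begins on a Monday, so the first Friday is Jan 5 (4 days later).
The 4th Friday is 3 weeks later: 5 + 21 = 26.

Jan 26, 2057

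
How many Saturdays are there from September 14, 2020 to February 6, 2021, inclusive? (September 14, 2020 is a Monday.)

September 14, 2020 is a Monday; the first Saturday on or after it is September 19, 2020 (5 days later).
From September 19, 2020 to February 6, 2021: 11 + 31 + 30 + 31 + 31 + 6 = 140 days (rest of September, October, November, December, January, February).
140 ÷ 7 = 20 full weeks with remainder 0, so 20 more Saturdays after the first → 21.

21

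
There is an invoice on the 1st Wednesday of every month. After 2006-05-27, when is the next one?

2006-06-07

May 2006 starts on a Monday, so its 1st Wednesday is 2006-05-03 (2 days in).
That is not after 2006-05-27, so look at June 2006.
June 2006 starts on a Thursday, so its 1st Wednesday is 2006-06-07 (6 days in).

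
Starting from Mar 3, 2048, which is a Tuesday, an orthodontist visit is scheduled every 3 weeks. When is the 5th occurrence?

The 5th occurrence is 4 intervals after the first: 4 × 21 = 84 days after Mar 3, 2048.
Mar has 31 days — 28 days to the end of Mar leaves 56.
Apr has 30 days (26 left).
26 days into May → May 26, 2048.

May 26, 2048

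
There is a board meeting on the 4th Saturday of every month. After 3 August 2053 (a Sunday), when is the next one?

August 2053 starts on a Friday; its first Saturday is the 2nd, so the 4th Saturday is the 23rd — 23 August 2053.
23 August 2053 is after 3 August 2053, so that is the next one.

23 August 2053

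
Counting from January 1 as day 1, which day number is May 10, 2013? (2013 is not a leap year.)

Days in months before May: 31 + 28 + 31 + 30 = 120.
Plus 10 days into May → day 130.

130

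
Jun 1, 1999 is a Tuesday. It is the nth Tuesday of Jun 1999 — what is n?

Day 1 falls in week ⌈1/7⌉ of the month.
Days 1–7 hold the 1st Tuesday, 8–14 the 2nd, 15–21 the 3rd, 22–28 the 4th, 29–31 the 5th.
1 is in the range for the 1st.

1st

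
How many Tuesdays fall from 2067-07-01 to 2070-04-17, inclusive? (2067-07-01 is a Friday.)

2067-07-01 is a Friday; the first Tuesday on or after it is 2067-07-05 (4 days later).
From 2067-07-05 to 2070-04-17: 179 + 366 + 365 + 107 = 1017 days (rest of 2067, 2068, 2069, to 2070-04-17 in 2070).
1017 ÷ 7 = 145 full weeks with remainder 2, so 145 more Tuesdays after the first → 146.

146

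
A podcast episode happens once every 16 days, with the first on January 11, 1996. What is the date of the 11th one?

The 11th occurrence is 10 intervals after the first: 10 × 16 = 160 days after January 11, 1996.
January has 31 days — 20 days to the end of January leaves 140.
February has 29 days (111 left).
March has 31 days (80 left).
April has 30 days (50 left).
May has 31 days (19 left).
19 days into June → June 19, 1996.

June 19, 1996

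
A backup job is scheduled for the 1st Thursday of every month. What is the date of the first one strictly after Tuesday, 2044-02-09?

February 2044 starts on a Monday, so its 1st Thursday is 2044-02-04 (3 days in).
That is not after 2044-02-09, so look at March 2044.
March 2044 starts on a Tuesday, so its 1st Thursday is 2044-03-03 (2 days in).

2044-03-03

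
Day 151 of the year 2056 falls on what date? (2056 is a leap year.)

Jan has 31 days (151 − 31 = 120 remain).
Feb has 29 days (120 − 29 = 91 remain).
Mar has 31 days (91 − 31 = 60 remain).
Apr has 30 days (60 − 30 = 30 remain).
30 into May → May 30.

May 30, 2056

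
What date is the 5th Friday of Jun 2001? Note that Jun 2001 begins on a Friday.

Jun 2001 begins on a Friday, so the first Friday is Jun 1.
The 5th Friday is 4 weeks later: 1 + 28 = 29.

Jun 29, 2001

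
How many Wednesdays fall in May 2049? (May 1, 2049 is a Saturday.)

May 1, 2049 is a Saturday; the first Wednesday on or after it is May 5, 2049 (4 days later).
From May 5, 2049 to May 31, 2049 is 31 − 5 = 26 days.
26 ÷ 7 = 3 full weeks with remainder 5, so 3 more Wednesdays after the first → 4.

4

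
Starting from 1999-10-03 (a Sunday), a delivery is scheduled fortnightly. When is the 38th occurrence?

2001-03-04

The 38th occurrence is 37 intervals after the first: 37 × 14 = 518 days after 1999-10-03.
October has 31 days — 28 days to the end of October leaves 490.
From end of October to end of 1999 is 61 days (429 left).
2000 has 366 days (63 left).
January has 31 days (32 left).
February has 28 days (4 left).
4 days into March → 2001-03-04.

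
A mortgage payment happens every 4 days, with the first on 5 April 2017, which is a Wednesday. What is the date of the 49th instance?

The 49th occurrence is 48 intervals after the first: 48 × 4 = 192 days after 5 April 2017.
April has 30 days — 25 days to the end of April leaves 167.
May has 31 days (136 left).
June has 30 days (106 left).
July has 31 days (75 left).
August has 31 days (44 left).
September has 30 days (14 left).
14 days into October → 14 October 2017.

14 October 2017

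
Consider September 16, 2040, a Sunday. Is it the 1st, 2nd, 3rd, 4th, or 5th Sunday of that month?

Day 16 falls in week ⌈16/7⌉ of the month.
Days 1–7 hold the 1st Sunday, 8–14 the 2nd, 15–21 the 3rd, 22–28 the 4th, 29–31 the 5th.
16 is in the range for the 3rd.

3rd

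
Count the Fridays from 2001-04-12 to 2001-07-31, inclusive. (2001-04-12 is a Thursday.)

2001-04-12 is a Thursday; the first Friday on or after it is 2001-04-13 (1 day later).
From 2001-04-13 to 2001-07-31: 17 + 31 + 30 + 31 = 109 days (rest of April, May, June, July).
109 ÷ 7 = 15 full weeks with remainder 4, so 15 more Fridays after the first → 16.

16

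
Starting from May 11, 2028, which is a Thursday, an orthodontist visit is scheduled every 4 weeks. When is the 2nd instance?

June 8, 2028

The 2nd occurrence is 1 interval after the first: 1 × 28 = 28 days after May 11, 2028.
May has 31 days — 20 days to the end of May leaves 8.
8 days into June → June 8, 2028.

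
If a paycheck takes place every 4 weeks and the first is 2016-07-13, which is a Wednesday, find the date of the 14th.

2017-07-12

The 14th occurrence is 13 intervals after the first: 13 × 28 = 364 days after 2016-07-13.
July has 31 days — 18 days to the end of July leaves 346.
August has 31 days (315 left).
September has 30 days (285 left).
October has 31 days (254 left).
November has 30 days (224 left).
December has 31 days (193 left).
January has 31 days (162 left).
February has 28 days (134 left).
March has 31 days (103 left).
April has 30 days (73 left).
May has 31 days (42 left).
June has 30 days (12 left).
12 days into July → 2017-07-12.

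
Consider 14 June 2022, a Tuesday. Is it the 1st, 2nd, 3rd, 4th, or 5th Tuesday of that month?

2nd

Day 14 falls in week ⌈14/7⌉ of the month.
Days 1–7 hold the 1st Tuesday, 8–14 the 2nd, 15–21 the 3rd, 22–28 the 4th, 29–31 the 5th.
14 is in the range for the 2nd.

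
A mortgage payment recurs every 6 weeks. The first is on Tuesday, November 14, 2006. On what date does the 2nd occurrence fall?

December 26, 2006

The 2nd occurrence is 1 interval after the first: 1 × 42 = 42 days after November 14, 2006.
November has 30 days — 16 days to the end of November leaves 26.
26 days into December → December 26, 2006.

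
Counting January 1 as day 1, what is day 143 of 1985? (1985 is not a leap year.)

January has 31 days (143 − 31 = 112 remain).
February has 28 days (112 − 28 = 84 remain).
March has 31 days (84 − 31 = 53 remain).
April has 30 days (53 − 30 = 23 remain).
23 into May → May 23.

May 23, 1985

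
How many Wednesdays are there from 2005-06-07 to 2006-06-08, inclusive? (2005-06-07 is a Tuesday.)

2005-06-07 is a Tuesday; the first Wednesday on or after it is 2005-06-08 (1 day later).
From 2005-06-08 to 2006-06-08: 206 + 159 = 365 days (rest of 2005, to 2006-06-08 in 2006).
365 ÷ 7 = 52 full weeks with remainder 1, so 52 more Wednesdays after the first → 53.

53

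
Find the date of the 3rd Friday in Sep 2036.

The first Friday of Sep 2036 is Sep 5.
The 3rd Friday is 2 weeks later: 5 + 14 = 19.

Sep 19, 2036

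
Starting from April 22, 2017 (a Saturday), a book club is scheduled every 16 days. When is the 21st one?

The 21st occurrence is 20 intervals after the first: 20 × 16 = 320 days after April 22, 2017.
April has 30 days — 8 days to the end of April leaves 312.
May has 31 days (281 left).
June has 30 days (251 left).
July has 31 days (220 left).
August has 31 days (189 left).
September has 30 days (159 left).
October has 31 days (128 left).
November has 30 days (98 left).
December has 31 days (67 left).
January has 31 days (36 left).
February has 28 days (8 left).
8 days into March → March 8, 2018.

March 8, 2018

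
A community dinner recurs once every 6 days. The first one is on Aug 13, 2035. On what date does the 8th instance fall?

Sep 24, 2035

The 8th occurrence is 7 intervals after the first: 7 × 6 = 42 days after Aug 13, 2035.
Aug has 31 days — 18 days to the end of Aug leaves 24.
24 days into Sep → Sep 24, 2035.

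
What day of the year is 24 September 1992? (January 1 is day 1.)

268

Days in months before September: 31 + 29 + 31 + 30 + 31 + 30 + 31 + 31 = 244.
Plus 24 days into September → day 268.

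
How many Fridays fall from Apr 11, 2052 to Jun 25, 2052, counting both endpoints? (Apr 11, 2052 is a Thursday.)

Apr 11, 2052 is a Thursday; the first Friday on or after it is Apr 12, 2052 (1 day later).
From Apr 12, 2052 to Jun 25, 2052: 18 + 31 + 25 = 74 days (rest of Apr, May, Jun).
74 ÷ 7 = 10 full weeks with remainder 4, so 10 more Fridays after the first → 11.

11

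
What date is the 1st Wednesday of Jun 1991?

Jun 5, 1991

Jun 1991 begins on a Saturday, so the first Wednesday is Jun 5 (4 days later).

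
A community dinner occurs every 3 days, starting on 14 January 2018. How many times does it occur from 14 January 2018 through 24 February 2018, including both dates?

14

Occurrences land 3·i days after 14 January 2018 for i = 0, 1, 2, …
The window opens on the start date, so the first occurrence inside is #1 on 14 January 2018.
24 February 2018 is 41 days after the start; 41 ÷ 3 = 13 remainder 2. Last occurrence in the window: #14 on 22 February 2018.
Occurrences #1 through #14: 14 in total.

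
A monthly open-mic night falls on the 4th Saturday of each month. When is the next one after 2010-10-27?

October 2010 starts on a Friday; its first Saturday is the 2nd, so the 4th Saturday is the 23rd — 2010-10-23.
That is not after 2010-10-27, so look at November 2010.
November 2010 starts on a Monday; its first Saturday is the 6th, so the 4th Saturday is the 27th — 2010-11-27.

2010-11-27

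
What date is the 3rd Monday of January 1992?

January 1992 begins on a Wednesday, so the first Monday is January 6 (5 days later).
The 3rd Monday is 2 weeks later: 6 + 14 = 20.

1992-01-20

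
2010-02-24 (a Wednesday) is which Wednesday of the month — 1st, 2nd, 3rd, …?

Day 24 falls in week ⌈24/7⌉ of the month.
Days 1–7 hold the 1st Wednesday, 8–14 the 2nd, 15–21 the 3rd, 22–28 the 4th, 29–31 the 5th.
24 is in the range for the 4th.

4th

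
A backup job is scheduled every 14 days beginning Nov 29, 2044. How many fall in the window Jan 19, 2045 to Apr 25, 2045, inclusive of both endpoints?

Occurrences land 14·i days after Nov 29, 2044 for i = 0, 1, 2, …
Jan 19, 2045 is 51 days after the start; 51 ÷ 14 = 3 remainder 9; since the remainder is 9, round up to i = 4. First occurrence in the window: #5 on Jan 24, 2045 (4×14 = 56 days in).
Apr 25, 2045 is 147 days after the start; 147 ÷ 14 = 10 remainder 7. Last occurrence in the window: #11 on Apr 18, 2045.
Occurrences #5 through #11: 7 in total.

7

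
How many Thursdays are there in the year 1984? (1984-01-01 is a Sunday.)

52

1984-01-01 is a Sunday; the first Thursday on or after it is 1984-01-05 (4 days later).
From 1984-01-05 to 1984-12-31: 26 + 29 + 31 + 30 + 31 + 30 + 31 + 31 + 30 + 31 + 30 + 31 = 361 days (rest of January, February, March, April, May, June, July, August, September, October, November, December).
361 ÷ 7 = 51 full weeks with remainder 4, so 51 more Thursdays after the first → 52.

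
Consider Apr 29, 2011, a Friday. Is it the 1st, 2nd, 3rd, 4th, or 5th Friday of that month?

Day 29 falls in week ⌈29/7⌉ of the month.
Days 1–7 hold the 1st Friday, 8–14 the 2nd, 15–21 the 3rd, 22–28 the 4th, 29–31 the 5th.
29 is in the range for the 5th.

5th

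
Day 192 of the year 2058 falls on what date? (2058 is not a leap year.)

January has 31 days (192 − 31 = 161 remain).
February has 28 days (161 − 28 = 133 remain).
March has 31 days (133 − 31 = 102 remain).
April has 30 days (102 − 30 = 72 remain).
May has 31 days (72 − 31 = 41 remain).
June has 30 days (41 − 30 = 11 remain).
11 into July → July 11.

11 July 2058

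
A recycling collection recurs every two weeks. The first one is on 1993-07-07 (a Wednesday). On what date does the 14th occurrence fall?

The 14th occurrence is 13 intervals after the first: 13 × 14 = 182 days after 1993-07-07.
July has 31 days — 24 days to the end of July leaves 158.
August has 31 days (127 left).
September has 30 days (97 left).
October has 31 days (66 left).
November has 30 days (36 left).
December has 31 days (5 left).
5 days into January → 1994-01-05.

1994-01-05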